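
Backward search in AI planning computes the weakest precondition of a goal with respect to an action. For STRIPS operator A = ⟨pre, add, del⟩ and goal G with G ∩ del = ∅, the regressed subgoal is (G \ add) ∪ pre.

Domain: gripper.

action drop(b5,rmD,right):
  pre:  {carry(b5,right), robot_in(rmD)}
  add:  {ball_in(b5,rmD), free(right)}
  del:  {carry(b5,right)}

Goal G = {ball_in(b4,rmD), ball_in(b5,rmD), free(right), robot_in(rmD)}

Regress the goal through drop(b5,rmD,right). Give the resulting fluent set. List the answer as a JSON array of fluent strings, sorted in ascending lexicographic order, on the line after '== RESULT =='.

Regress:
  G ∩ del = {}  (empty — regression defined)
  G \ add = {ball_in(b4,rmD), ball_in(b5,rmD), free(right), robot_in(rmD)} \ {ball_in(b5,rmD), free(right)} = {ball_in(b4,rmD), robot_in(rmD)}
  ∪ pre   = {ball_in(b4,rmD), robot_in(rmD)} ∪ {carry(b5,right), robot_in(rmD)}
          = {ball_in(b4,rmD), carry(b5,right), robot_in(rmD)}

== RESULT ==
["ball_in(b4,rmD)", "carry(b5,right)", "robot_in(rmD)"]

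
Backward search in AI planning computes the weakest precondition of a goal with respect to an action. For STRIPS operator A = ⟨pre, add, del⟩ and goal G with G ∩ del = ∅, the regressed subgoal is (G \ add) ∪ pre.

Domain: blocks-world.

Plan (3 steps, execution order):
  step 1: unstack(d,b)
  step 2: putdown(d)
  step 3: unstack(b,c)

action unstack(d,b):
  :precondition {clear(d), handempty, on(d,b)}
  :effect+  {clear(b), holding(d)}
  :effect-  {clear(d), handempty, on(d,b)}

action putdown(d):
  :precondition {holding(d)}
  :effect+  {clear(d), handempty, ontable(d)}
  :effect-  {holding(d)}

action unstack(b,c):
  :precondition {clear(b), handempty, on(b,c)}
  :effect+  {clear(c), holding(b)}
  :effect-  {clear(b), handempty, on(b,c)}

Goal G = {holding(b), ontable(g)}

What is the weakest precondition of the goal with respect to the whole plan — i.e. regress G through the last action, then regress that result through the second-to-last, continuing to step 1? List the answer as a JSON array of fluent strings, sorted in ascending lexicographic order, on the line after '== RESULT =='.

Regress step by step:
  through step 3 (unstack(b,c)): drop {holding(b)}, keep {ontable(g)}, require {clear(b), handempty, on(b,c)}
    → {clear(b), handempty, on(b,c), ontable(g)}
  through step 2 (putdown(d)): drop {handempty}, keep {clear(b), on(b,c), ontable(g)}, require {holding(d)}
    → {clear(b), holding(d), on(b,c), ontable(g)}
  through step 1 (unstack(d,b)): drop {clear(b), holding(d)}, keep {on(b,c), ontable(g)}, require {clear(d), handempty, on(d,b)}
    → {clear(d), handempty, on(b,c), on(d,b), ontable(g)}

== RESULT ==
["clear(d)", "handempty", "on(b,c)", "on(d,b)", "ontable(g)"]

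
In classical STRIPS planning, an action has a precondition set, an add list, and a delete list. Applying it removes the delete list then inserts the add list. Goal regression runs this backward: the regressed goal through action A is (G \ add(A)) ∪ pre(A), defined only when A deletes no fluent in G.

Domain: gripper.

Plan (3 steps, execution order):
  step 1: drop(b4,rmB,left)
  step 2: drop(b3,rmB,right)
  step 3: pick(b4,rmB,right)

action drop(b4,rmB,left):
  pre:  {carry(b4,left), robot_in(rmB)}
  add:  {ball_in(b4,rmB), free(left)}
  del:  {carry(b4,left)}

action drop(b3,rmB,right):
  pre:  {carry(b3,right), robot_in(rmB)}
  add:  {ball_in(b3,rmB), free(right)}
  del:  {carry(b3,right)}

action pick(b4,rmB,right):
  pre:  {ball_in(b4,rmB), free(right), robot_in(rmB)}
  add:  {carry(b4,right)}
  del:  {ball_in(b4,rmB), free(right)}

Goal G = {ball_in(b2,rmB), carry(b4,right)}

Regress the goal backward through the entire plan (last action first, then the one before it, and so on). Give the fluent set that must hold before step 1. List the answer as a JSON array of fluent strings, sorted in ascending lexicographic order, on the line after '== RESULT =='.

Regress step by step:
  through step 3 (pick(b4,rmB,right)): drop {carry(b4,right)}, keep {ball_in(b2,rmB)}, require {ball_in(b4,rmB), free(right), robot_in(rmB)}
    → {ball_in(b2,rmB), ball_in(b4,rmB), free(right), robot_in(rmB)}
  through step 2 (drop(b3,rmB,right)): drop {free(right)}, keep {ball_in(b2,rmB), ball_in(b4,rmB), robot_in(rmB)}, require {carry(b3,right), robot_in(rmB)}
    → {ball_in(b2,rmB), ball_in(b4,rmB), carry(b3,right), robot_in(rmB)}
  through step 1 (drop(b4,rmB,left)): drop {ball_in(b4,rmB)}, keep {ball_in(b2,rmB), carry(b3,right), robot_in(rmB)}, require {carry(b4,left), robot_in(rmB)}
    → {ball_in(b2,rmB), carry(b3,right), carry(b4,left), robot_in(rmB)}

== RESULT ==
["ball_in(b2,rmB)", "carry(b3,right)", "carry(b4,left)", "robot_in(rmB)"]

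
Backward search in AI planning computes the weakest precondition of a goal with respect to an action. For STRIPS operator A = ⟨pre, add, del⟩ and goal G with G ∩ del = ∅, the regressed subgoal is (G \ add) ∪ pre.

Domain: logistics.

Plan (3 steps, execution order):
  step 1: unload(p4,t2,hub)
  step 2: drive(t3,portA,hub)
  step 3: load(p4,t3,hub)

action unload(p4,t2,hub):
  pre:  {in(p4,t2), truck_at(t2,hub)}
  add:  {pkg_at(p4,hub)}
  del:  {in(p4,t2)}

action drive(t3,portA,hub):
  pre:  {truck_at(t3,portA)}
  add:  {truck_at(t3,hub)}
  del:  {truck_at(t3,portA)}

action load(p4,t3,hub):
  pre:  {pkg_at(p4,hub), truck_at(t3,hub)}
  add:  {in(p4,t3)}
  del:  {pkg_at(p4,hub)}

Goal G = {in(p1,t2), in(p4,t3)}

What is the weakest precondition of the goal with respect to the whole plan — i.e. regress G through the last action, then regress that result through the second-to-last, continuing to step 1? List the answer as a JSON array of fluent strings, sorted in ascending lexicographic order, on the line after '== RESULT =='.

Regress step by step:
  through step 3 (load(p4,t3,hub)): drop {in(p4,t3)}, keep {in(p1,t2)}, require {pkg_at(p4,hub), truck_at(t3,hub)}
    → {in(p1,t2), pkg_at(p4,hub), truck_at(t3,hub)}
  through step 2 (drive(t3,portA,hub)): drop {truck_at(t3,hub)}, keep {in(p1,t2), pkg_at(p4,hub)}, require {truck_at(t3,portA)}
    → {in(p1,t2), pkg_at(p4,hub), truck_at(t3,portA)}
  through step 1 (unload(p4,t2,hub)): drop {pkg_at(p4,hub)}, keep {in(p1,t2), truck_at(t3,portA)}, require {in(p4,t2), truck_at(t2,hub)}
    → {in(p1,t2), in(p4,t2), truck_at(t2,hub), truck_at(t3,portA)}

== RESULT ==
["in(p1,t2)", "in(p4,t2)", "truck_at(t2,hub)", "truck_at(t3,portA)"]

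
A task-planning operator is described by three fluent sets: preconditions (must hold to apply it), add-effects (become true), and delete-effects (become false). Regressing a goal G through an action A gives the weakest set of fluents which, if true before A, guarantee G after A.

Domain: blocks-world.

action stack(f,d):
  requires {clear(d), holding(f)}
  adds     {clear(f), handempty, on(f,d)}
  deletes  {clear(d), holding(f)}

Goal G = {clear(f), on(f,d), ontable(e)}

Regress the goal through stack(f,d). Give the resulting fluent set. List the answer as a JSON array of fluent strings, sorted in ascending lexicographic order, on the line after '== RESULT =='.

Regress:
  G ∩ del = {}  (empty — regression defined)
  G \ add = {clear(f), on(f,d), ontable(e)} \ {clear(f), handempty, on(f,d)} = {ontable(e)}
  ∪ pre   = {ontable(e)} ∪ {clear(d), holding(f)}
          = {clear(d), holding(f), ontable(e)}

== RESULT ==
["clear(d)", "holding(f)", "ontable(e)"]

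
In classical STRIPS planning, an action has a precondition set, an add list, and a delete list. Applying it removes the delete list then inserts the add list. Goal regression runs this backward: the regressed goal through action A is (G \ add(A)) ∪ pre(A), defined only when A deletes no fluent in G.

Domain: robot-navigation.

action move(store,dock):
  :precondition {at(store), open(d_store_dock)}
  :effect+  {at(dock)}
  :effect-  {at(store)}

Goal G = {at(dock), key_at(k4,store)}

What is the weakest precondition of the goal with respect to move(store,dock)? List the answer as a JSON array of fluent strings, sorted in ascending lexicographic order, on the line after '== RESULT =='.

Compute (G \ add) ∪ pre:
  G ∩ del = {}  (empty — regression defined)
  G \ add = {at(dock), key_at(k4,store)} \ {at(dock)} = {key_at(k4,store)}
  ∪ pre   = {key_at(k4,store)} ∪ {at(store), open(d_store_dock)}
          = {at(store), key_at(k4,store), open(d_store_dock)}

== RESULT ==
["at(store)", "key_at(k4,store)", "open(d_store_dock)"]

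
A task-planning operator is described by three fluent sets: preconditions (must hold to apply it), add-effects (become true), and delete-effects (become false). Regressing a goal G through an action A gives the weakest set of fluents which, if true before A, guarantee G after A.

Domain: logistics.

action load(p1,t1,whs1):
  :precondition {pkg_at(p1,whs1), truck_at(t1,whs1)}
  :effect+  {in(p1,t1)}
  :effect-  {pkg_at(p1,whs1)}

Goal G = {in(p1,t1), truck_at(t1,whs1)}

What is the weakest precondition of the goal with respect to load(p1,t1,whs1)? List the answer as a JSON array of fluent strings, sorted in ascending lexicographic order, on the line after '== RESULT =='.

Regress:
  G ∩ del = {}  (empty — regression defined)
  G \ add = {in(p1,t1), truck_at(t1,whs1)} \ {in(p1,t1)} = {truck_at(t1,whs1)}
  ∪ pre   = {truck_at(t1,whs1)} ∪ {pkg_at(p1,whs1), truck_at(t1,whs1)}
          = {pkg_at(p1,whs1), truck_at(t1,whs1)}

== RESULT ==
["pkg_at(p1,whs1)", "truck_at(t1,whs1)"]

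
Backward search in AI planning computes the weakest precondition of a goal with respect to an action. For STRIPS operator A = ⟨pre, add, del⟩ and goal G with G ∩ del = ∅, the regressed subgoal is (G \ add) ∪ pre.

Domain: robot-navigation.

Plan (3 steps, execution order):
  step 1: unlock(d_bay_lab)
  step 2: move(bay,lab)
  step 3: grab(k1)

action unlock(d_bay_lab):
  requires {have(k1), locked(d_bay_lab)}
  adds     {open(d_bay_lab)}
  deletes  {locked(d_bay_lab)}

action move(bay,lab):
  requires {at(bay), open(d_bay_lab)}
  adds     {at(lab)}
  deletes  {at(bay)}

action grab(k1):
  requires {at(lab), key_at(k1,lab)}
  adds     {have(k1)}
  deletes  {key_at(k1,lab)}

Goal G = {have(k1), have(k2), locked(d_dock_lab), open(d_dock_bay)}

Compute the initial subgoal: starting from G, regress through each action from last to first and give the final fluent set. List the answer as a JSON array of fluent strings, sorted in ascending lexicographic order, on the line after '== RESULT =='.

Regress step by step:
  through step 3 (grab(k1)): drop {have(k1)}, keep {have(k2), locked(d_dock_lab), open(d_dock_bay)}, require {at(lab), key_at(k1,lab)}
    → {at(lab), have(k2), key_at(k1,lab), locked(d_dock_lab), open(d_dock_bay)}
  through step 2 (move(bay,lab)): drop {at(lab)}, keep {have(k2), key_at(k1,lab), locked(d_dock_lab), open(d_dock_bay)}, require {at(bay), open(d_bay_lab)}
    → {at(bay), have(k2), key_at(k1,lab), locked(d_dock_lab), open(d_bay_lab), open(d_dock_bay)}
  through step 1 (unlock(d_bay_lab)): drop {open(d_bay_lab)}, keep {at(bay), have(k2), key_at(k1,lab), locked(d_dock_lab), open(d_dock_bay)}, require {have(k1), locked(d_bay_lab)}
    → {at(bay), have(k1), have(k2), key_at(k1,lab), locked(d_bay_lab), locked(d_dock_lab), open(d_dock_bay)}

== RESULT ==
["at(bay)", "have(k1)", "have(k2)", "key_at(k1,lab)", "locked(d_bay_lab)", "locked(d_dock_lab)", "open(d_dock_bay)"]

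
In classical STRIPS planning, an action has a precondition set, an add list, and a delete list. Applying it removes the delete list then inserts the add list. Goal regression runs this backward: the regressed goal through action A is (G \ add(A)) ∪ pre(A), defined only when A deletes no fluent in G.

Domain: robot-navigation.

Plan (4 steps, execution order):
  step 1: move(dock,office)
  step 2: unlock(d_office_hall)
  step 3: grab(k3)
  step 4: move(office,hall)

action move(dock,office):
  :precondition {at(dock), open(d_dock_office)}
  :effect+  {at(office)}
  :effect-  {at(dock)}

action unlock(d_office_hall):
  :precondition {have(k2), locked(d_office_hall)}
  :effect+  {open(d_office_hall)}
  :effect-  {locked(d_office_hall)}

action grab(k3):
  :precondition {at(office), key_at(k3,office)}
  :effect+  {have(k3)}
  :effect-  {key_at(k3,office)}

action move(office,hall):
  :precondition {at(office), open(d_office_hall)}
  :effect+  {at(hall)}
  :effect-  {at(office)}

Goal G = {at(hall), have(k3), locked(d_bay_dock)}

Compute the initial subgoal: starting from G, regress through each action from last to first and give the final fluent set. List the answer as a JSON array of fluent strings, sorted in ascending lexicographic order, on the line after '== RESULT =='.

Regress step by step:
  through step 4 (move(office,hall)): drop {at(hall)}, keep {have(k3), locked(d_bay_dock)}, require {at(office), open(d_office_hall)}
    → {at(office), have(k3), locked(d_bay_dock), open(d_office_hall)}
  through step 3 (grab(k3)): drop {have(k3)}, keep {at(office), locked(d_bay_dock), open(d_office_hall)}, require {at(office), key_at(k3,office)}
    → {at(office), key_at(k3,office), locked(d_bay_dock), open(d_office_hall)}
  through step 2 (unlock(d_office_hall)): drop {open(d_office_hall)}, keep {at(office), key_at(k3,office), locked(d_bay_dock)}, require {have(k2), locked(d_office_hall)}
    → {at(office), have(k2), key_at(k3,office), locked(d_bay_dock), locked(d_office_hall)}
  through step 1 (move(dock,office)): drop {at(office)}, keep {have(k2), key_at(k3,office), locked(d_bay_dock), locked(d_office_hall)}, require {at(dock), open(d_dock_office)}
    → {at(dock), have(k2), key_at(k3,office), locked(d_bay_dock), locked(d_office_hall), open(d_dock_office)}

== RESULT ==
["at(dock)", "have(k2)", "key_at(k3,office)", "locked(d_bay_dock)", "locked(d_office_hall)", "open(d_dock_office)"]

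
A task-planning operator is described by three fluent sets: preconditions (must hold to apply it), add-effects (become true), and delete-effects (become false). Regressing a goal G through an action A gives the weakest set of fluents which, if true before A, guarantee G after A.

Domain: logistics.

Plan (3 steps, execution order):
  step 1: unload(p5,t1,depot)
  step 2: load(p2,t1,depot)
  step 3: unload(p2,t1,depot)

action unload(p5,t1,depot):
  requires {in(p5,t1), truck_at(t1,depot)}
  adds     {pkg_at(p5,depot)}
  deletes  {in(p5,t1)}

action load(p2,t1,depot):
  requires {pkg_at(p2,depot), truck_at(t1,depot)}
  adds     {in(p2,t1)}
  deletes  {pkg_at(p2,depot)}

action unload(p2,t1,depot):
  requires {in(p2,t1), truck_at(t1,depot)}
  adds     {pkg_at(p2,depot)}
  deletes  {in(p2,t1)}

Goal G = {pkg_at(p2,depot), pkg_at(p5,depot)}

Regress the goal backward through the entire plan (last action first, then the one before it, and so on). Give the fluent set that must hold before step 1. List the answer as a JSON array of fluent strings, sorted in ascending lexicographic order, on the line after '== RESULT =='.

Regress step by step:
  through step 3 (unload(p2,t1,depot)): drop {pkg_at(p2,depot)}, keep {pkg_at(p5,depot)}, require {in(p2,t1), truck_at(t1,depot)}
    → {in(p2,t1), pkg_at(p5,depot), truck_at(t1,depot)}
  through step 2 (load(p2,t1,depot)): drop {in(p2,t1)}, keep {pkg_at(p5,depot), truck_at(t1,depot)}, require {pkg_at(p2,depot), truck_at(t1,depot)}
    → {pkg_at(p2,depot), pkg_at(p5,depot), truck_at(t1,depot)}
  through step 1 (unload(p5,t1,depot)): drop {pkg_at(p5,depot)}, keep {pkg_at(p2,depot), truck_at(t1,depot)}, require {in(p5,t1), truck_at(t1,depot)}
    → {in(p5,t1), pkg_at(p2,depot), truck_at(t1,depot)}

== RESULT ==
["in(p5,t1)", "pkg_at(p2,depot)", "truck_at(t1,depot)"]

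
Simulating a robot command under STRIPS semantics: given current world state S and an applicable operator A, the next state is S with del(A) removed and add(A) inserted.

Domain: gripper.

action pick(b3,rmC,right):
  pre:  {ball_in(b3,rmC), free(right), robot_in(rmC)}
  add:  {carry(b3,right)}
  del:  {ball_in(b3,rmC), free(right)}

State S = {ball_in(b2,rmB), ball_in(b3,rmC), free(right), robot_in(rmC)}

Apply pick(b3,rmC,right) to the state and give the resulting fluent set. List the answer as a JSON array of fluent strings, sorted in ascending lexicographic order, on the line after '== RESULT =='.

Compute (S \ del) ∪ add:
  pre ⊆ S: {ball_in(b3,rmC), free(right), robot_in(rmC)} ⊆ S  — applicable
  S \ del = {ball_in(b2,rmB), robot_in(rmC)}
  ∪ add   = {ball_in(b2,rmB), carry(b3,right), robot_in(rmC)}

== RESULT ==
["ball_in(b2,rmB)", "carry(b3,right)", "robot_in(rmC)"]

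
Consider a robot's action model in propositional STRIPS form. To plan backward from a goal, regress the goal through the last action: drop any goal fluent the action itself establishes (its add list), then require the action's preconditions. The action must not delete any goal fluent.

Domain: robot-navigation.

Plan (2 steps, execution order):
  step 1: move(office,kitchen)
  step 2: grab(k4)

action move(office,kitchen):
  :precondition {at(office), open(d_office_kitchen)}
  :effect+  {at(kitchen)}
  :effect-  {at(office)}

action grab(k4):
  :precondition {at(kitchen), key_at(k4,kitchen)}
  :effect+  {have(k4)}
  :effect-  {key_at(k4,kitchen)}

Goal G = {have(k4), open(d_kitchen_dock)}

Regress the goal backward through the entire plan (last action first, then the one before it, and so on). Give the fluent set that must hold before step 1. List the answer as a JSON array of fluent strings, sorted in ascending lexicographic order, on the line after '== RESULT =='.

Work backward from the goal:
  through step 2 (grab(k4)): drop {have(k4)}, keep {open(d_kitchen_dock)}, require {at(kitchen), key_at(k4,kitchen)}
    → {at(kitchen), key_at(k4,kitchen), open(d_kitchen_dock)}
  through step 1 (move(office,kitchen)): drop {at(kitchen)}, keep {key_at(k4,kitchen), open(d_kitchen_dock)}, require {at(office), open(d_office_kitchen)}
    → {at(office), key_at(k4,kitchen), open(d_kitchen_dock), open(d_office_kitchen)}

== RESULT ==
["at(office)", "key_at(k4,kitchen)", "open(d_kitchen_dock)", "open(d_office_kitchen)"]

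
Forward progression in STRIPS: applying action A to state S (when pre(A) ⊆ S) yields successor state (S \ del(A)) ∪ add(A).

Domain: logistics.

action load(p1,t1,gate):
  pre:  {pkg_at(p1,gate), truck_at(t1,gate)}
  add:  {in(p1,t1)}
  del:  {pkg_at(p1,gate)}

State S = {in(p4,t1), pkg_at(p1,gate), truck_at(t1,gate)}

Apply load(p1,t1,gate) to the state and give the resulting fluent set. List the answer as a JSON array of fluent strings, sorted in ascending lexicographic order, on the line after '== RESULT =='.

Compute (S \ del) ∪ add:
  pre ⊆ S: {pkg_at(p1,gate), truck_at(t1,gate)} ⊆ S  — applicable
  S \ del = {in(p4,t1), truck_at(t1,gate)}
  ∪ add   = {in(p1,t1), in(p4,t1), truck_at(t1,gate)}

== RESULT ==
["in(p1,t1)", "in(p4,t1)", "truck_at(t1,gate)"]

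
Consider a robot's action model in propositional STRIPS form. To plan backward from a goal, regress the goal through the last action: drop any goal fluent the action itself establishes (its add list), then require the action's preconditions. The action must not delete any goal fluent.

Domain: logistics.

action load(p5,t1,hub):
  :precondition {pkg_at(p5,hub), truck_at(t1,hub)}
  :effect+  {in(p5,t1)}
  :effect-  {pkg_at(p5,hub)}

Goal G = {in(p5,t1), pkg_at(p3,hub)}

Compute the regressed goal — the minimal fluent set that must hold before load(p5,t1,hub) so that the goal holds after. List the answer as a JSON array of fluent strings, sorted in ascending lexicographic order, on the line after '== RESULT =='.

Regress:
  G ∩ del = {}  (empty — regression defined)
  G \ add = {in(p5,t1), pkg_at(p3,hub)} \ {in(p5,t1)} = {pkg_at(p3,hub)}
  ∪ pre   = {pkg_at(p3,hub)} ∪ {pkg_at(p5,hub), truck_at(t1,hub)}
          = {pkg_at(p3,hub), pkg_at(p5,hub), truck_at(t1,hub)}

== RESULT ==
["pkg_at(p3,hub)", "pkg_at(p5,hub)", "truck_at(t1,hub)"]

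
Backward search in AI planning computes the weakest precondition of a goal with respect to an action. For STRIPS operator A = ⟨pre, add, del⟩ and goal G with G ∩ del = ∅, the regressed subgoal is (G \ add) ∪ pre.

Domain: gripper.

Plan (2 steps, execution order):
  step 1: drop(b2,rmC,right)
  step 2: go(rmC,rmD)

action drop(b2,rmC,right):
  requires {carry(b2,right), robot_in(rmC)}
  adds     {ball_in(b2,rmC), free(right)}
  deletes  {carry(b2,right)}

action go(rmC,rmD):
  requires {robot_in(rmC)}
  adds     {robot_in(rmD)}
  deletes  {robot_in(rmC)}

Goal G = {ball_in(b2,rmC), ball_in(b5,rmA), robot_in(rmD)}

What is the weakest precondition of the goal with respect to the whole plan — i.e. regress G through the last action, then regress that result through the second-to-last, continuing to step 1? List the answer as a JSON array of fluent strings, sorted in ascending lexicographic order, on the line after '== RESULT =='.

Regress step by step:
  through step 2 (go(rmC,rmD)): drop {robot_in(rmD)}, keep {ball_in(b2,rmC), ball_in(b5,rmA)}, require {robot_in(rmC)}
    → {ball_in(b2,rmC), ball_in(b5,rmA), robot_in(rmC)}
  through step 1 (drop(b2,rmC,right)): drop {ball_in(b2,rmC)}, keep {ball_in(b5,rmA), robot_in(rmC)}, require {carry(b2,right), robot_in(rmC)}
    → {ball_in(b5,rmA), carry(b2,right), robot_in(rmC)}

== RESULT ==
["ball_in(b5,rmA)", "carry(b2,right)", "robot_in(rmC)"]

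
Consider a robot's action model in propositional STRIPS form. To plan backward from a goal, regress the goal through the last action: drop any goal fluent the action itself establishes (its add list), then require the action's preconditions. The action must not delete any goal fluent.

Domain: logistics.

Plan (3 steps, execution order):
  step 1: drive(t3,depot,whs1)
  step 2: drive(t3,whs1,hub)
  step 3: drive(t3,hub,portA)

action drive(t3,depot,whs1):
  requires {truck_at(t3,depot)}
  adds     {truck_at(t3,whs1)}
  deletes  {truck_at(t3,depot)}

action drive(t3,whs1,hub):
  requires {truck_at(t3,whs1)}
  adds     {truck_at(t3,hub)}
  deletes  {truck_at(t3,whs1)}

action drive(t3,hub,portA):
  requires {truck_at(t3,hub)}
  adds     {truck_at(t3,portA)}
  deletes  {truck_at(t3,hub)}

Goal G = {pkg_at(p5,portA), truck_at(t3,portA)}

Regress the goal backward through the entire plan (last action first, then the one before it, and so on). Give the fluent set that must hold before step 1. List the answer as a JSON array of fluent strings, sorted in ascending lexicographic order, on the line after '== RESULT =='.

Work backward from the goal:
  through step 3 (drive(t3,hub,portA)): drop {truck_at(t3,portA)}, keep {pkg_at(p5,portA)}, require {truck_at(t3,hub)}
    → {pkg_at(p5,portA), truck_at(t3,hub)}
  through step 2 (drive(t3,whs1,hub)): drop {truck_at(t3,hub)}, keep {pkg_at(p5,portA)}, require {truck_at(t3,whs1)}
    → {pkg_at(p5,portA), truck_at(t3,whs1)}
  through step 1 (drive(t3,depot,whs1)): drop {truck_at(t3,whs1)}, keep {pkg_at(p5,portA)}, require {truck_at(t3,depot)}
    → {pkg_at(p5,portA), truck_at(t3,depot)}

== RESULT ==
["pkg_at(p5,portA)", "truck_at(t3,depot)"]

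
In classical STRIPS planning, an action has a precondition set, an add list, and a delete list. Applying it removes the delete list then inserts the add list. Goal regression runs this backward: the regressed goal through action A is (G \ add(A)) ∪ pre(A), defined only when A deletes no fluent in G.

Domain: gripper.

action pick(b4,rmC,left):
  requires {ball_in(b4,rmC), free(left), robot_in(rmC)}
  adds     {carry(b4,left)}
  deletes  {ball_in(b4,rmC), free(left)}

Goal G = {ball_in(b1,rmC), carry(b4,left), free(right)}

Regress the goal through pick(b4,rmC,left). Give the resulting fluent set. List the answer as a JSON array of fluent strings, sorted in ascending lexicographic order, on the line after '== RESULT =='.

Regress:
  G ∩ del = {}  (empty — regression defined)
  G \ add = {ball_in(b1,rmC), carry(b4,left), free(right)} \ {carry(b4,left)} = {ball_in(b1,rmC), free(right)}
  ∪ pre   = {ball_in(b1,rmC), free(right)} ∪ {ball_in(b4,rmC), free(left), robot_in(rmC)}
          = {ball_in(b1,rmC), ball_in(b4,rmC), free(left), free(right), robot_in(rmC)}

== RESULT ==
["ball_in(b1,rmC)", "ball_in(b4,rmC)", "free(left)", "free(right)", "robot_in(rmC)"]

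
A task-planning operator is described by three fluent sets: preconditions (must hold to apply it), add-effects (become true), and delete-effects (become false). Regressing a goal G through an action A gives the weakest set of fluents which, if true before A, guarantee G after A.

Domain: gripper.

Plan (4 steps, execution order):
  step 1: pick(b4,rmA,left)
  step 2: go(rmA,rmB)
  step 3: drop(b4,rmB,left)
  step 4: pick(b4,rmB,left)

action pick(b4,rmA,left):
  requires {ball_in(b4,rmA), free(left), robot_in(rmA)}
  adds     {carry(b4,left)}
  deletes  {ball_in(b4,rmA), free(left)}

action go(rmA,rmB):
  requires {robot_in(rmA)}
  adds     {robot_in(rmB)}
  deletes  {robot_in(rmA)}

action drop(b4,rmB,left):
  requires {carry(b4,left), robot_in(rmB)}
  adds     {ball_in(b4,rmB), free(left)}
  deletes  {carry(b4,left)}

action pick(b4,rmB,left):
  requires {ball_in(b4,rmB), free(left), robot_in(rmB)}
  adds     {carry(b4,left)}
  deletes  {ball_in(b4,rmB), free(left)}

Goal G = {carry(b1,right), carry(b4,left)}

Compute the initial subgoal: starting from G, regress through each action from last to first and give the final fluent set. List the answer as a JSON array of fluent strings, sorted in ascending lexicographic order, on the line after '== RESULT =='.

Regress step by step:
  through step 4 (pick(b4,rmB,left)): drop {carry(b4,left)}, keep {carry(b1,right)}, require {ball_in(b4,rmB), free(left), robot_in(rmB)}
    → {ball_in(b4,rmB), carry(b1,right), free(left), robot_in(rmB)}
  through step 3 (drop(b4,rmB,left)): drop {ball_in(b4,rmB), free(left)}, keep {carry(b1,right), robot_in(rmB)}, require {carry(b4,left), robot_in(rmB)}
    → {carry(b1,right), carry(b4,left), robot_in(rmB)}
  through step 2 (go(rmA,rmB)): drop {robot_in(rmB)}, keep {carry(b1,right), carry(b4,left)}, require {robot_in(rmA)}
    → {carry(b1,right), carry(b4,left), robot_in(rmA)}
  through step 1 (pick(b4,rmA,left)): drop {carry(b4,left)}, keep {carry(b1,right), robot_in(rmA)}, require {ball_in(b4,rmA), free(left), robot_in(rmA)}
    → {ball_in(b4,rmA), carry(b1,right), free(left), robot_in(rmA)}

== RESULT ==
["ball_in(b4,rmA)", "carry(b1,right)", "free(left)", "robot_in(rmA)"]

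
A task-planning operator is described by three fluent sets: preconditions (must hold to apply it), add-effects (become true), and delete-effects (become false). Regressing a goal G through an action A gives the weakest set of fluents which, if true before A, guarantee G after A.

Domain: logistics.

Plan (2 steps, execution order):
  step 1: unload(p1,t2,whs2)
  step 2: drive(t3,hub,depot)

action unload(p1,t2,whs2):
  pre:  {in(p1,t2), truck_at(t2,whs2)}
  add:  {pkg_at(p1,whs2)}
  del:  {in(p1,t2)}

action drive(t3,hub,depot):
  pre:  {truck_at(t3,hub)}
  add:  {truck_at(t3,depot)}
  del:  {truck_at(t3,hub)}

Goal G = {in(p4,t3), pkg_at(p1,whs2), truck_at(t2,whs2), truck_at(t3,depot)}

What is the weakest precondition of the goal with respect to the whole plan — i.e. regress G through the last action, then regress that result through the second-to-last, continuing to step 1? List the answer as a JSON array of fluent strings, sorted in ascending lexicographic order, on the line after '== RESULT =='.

Regress step by step:
  through step 2 (drive(t3,hub,depot)): drop {truck_at(t3,depot)}, keep {in(p4,t3), pkg_at(p1,whs2), truck_at(t2,whs2)}, require {truck_at(t3,hub)}
    → {in(p4,t3), pkg_at(p1,whs2), truck_at(t2,whs2), truck_at(t3,hub)}
  through step 1 (unload(p1,t2,whs2)): drop {pkg_at(p1,whs2)}, keep {in(p4,t3), truck_at(t2,whs2), truck_at(t3,hub)}, require {in(p1,t2), truck_at(t2,whs2)}
    → {in(p1,t2), in(p4,t3), truck_at(t2,whs2), truck_at(t3,hub)}

== RESULT ==
["in(p1,t2)", "in(p4,t3)", "truck_at(t2,whs2)", "truck_at(t3,hub)"]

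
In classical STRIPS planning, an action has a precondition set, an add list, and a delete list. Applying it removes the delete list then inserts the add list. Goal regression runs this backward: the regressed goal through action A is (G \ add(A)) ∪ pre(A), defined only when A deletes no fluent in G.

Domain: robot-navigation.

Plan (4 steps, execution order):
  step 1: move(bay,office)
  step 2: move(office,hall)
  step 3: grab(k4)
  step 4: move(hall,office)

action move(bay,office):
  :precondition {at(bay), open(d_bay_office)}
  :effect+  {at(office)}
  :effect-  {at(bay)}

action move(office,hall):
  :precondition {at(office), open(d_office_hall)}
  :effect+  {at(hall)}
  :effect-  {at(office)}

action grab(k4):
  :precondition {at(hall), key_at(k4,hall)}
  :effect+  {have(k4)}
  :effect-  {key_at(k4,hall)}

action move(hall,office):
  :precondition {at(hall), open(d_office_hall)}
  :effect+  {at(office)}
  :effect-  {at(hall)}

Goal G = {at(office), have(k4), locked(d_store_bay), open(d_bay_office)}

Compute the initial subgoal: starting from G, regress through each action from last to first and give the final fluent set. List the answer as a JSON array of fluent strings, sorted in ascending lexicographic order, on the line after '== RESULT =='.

Regress step by step:
  through step 4 (move(hall,office)): drop {at(office)}, keep {have(k4), locked(d_store_bay), open(d_bay_office)}, require {at(hall), open(d_office_hall)}
    → {at(hall), have(k4), locked(d_store_bay), open(d_bay_office), open(d_office_hall)}
  through step 3 (grab(k4)): drop {have(k4)}, keep {at(hall), locked(d_store_bay), open(d_bay_office), open(d_office_hall)}, require {at(hall), key_at(k4,hall)}
    → {at(hall), key_at(k4,hall), locked(d_store_bay), open(d_bay_office), open(d_office_hall)}
  through step 2 (move(office,hall)): drop {at(hall)}, keep {key_at(k4,hall), locked(d_store_bay), open(d_bay_office), open(d_office_hall)}, require {at(office), open(d_office_hall)}
    → {at(office), key_at(k4,hall), locked(d_store_bay), open(d_bay_office), open(d_office_hall)}
  through step 1 (move(bay,office)): drop {at(office)}, keep {key_at(k4,hall), locked(d_store_bay), open(d_bay_office), open(d_office_hall)}, require {at(bay), open(d_bay_office)}
    → {at(bay), key_at(k4,hall), locked(d_store_bay), open(d_bay_office), open(d_office_hall)}

== RESULT ==
["at(bay)", "key_at(k4,hall)", "locked(d_store_bay)", "open(d_bay_office)", "open(d_office_hall)"]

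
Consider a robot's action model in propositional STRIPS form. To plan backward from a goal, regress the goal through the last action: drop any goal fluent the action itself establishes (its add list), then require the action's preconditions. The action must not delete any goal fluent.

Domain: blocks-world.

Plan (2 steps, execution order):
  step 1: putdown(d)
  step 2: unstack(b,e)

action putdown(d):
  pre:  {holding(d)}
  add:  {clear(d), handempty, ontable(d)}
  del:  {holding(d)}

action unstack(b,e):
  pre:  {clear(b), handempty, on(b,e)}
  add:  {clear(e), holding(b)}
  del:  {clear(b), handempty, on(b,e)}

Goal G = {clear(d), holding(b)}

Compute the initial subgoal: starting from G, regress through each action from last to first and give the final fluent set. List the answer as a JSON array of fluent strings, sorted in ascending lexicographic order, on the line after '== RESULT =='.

Regress step by step:
  through step 2 (unstack(b,e)): drop {holding(b)}, keep {clear(d)}, require {clear(b), handempty, on(b,e)}
    → {clear(b), clear(d), handempty, on(b,e)}
  through step 1 (putdown(d)): drop {clear(d), handempty}, keep {clear(b), on(b,e)}, require {holding(d)}
    → {clear(b), holding(d), on(b,e)}

== RESULT ==
["clear(b)", "holding(d)", "on(b,e)"]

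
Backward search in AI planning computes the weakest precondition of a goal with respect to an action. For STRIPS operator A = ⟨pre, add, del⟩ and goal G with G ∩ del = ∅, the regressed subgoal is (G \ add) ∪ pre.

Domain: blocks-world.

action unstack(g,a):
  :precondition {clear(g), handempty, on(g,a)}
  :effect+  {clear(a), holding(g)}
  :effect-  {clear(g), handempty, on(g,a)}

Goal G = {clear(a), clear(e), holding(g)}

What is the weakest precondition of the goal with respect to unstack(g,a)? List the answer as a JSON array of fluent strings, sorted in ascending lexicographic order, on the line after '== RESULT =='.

Regress:
  G ∩ del = {}  (empty — regression defined)
  G \ add = {clear(a), clear(e), holding(g)} \ {clear(a), holding(g)} = {clear(e)}
  ∪ pre   = {clear(e)} ∪ {clear(g), handempty, on(g,a)}
          = {clear(e), clear(g), handempty, on(g,a)}

== RESULT ==
["clear(e)", "clear(g)", "handempty", "on(g,a)"]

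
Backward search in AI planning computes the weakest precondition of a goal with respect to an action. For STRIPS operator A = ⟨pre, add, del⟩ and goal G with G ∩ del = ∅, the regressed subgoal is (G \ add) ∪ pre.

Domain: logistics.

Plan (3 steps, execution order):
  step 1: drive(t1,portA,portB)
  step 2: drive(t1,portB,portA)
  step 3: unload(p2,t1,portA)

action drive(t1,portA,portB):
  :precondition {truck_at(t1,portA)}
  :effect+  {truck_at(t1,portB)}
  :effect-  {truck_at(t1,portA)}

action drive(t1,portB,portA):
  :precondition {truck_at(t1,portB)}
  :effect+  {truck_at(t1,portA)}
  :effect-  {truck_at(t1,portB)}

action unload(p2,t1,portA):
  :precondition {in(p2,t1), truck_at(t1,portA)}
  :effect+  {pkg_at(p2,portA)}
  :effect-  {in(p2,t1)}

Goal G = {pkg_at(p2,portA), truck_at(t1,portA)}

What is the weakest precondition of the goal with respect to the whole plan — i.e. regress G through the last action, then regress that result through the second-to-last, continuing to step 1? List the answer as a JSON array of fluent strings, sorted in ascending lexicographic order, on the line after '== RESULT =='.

Regress step by step:
  through step 3 (unload(p2,t1,portA)): drop {pkg_at(p2,portA)}, keep {truck_at(t1,portA)}, require {in(p2,t1), truck_at(t1,portA)}
    → {in(p2,t1), truck_at(t1,portA)}
  through step 2 (drive(t1,portB,portA)): drop {truck_at(t1,portA)}, keep {in(p2,t1)}, require {truck_at(t1,portB)}
    → {in(p2,t1), truck_at(t1,portB)}
  through step 1 (drive(t1,portA,portB)): drop {truck_at(t1,portB)}, keep {in(p2,t1)}, require {truck_at(t1,portA)}
    → {in(p2,t1), truck_at(t1,portA)}

== RESULT ==
["in(p2,t1)", "truck_at(t1,portA)"]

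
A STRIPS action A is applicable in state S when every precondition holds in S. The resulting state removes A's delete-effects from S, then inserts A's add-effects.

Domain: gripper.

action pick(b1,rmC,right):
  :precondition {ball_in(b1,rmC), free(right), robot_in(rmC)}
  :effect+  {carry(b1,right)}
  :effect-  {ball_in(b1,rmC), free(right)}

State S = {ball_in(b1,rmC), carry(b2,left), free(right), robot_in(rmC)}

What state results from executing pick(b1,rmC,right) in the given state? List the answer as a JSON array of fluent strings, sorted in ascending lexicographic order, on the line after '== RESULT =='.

Compute (S \ del) ∪ add:
  pre ⊆ S: {ball_in(b1,rmC), free(right), robot_in(rmC)} ⊆ S  — applicable
  S \ del = {carry(b2,left), robot_in(rmC)}
  ∪ add   = {carry(b1,right), carry(b2,left), robot_in(rmC)}

== RESULT ==
["carry(b1,right)", "carry(b2,left)", "robot_in(rmC)"]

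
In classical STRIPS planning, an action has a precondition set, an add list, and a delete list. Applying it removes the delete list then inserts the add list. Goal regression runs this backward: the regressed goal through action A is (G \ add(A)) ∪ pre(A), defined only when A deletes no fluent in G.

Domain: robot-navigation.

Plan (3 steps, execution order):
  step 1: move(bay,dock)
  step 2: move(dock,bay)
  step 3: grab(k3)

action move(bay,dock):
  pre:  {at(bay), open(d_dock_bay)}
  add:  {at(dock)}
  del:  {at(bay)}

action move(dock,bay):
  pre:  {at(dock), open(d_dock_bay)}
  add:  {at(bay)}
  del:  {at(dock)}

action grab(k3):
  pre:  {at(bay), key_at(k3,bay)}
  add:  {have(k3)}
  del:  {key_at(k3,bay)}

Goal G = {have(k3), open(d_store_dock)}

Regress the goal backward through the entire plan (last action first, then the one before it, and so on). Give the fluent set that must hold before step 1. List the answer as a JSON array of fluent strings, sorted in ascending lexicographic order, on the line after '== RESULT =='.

Regress step by step:
  through step 3 (grab(k3)): drop {have(k3)}, keep {open(d_store_dock)}, require {at(bay), key_at(k3,bay)}
    → {at(bay), key_at(k3,bay), open(d_store_dock)}
  through step 2 (move(dock,bay)): drop {at(bay)}, keep {key_at(k3,bay), open(d_store_dock)}, require {at(dock), open(d_dock_bay)}
    → {at(dock), key_at(k3,bay), open(d_dock_bay), open(d_store_dock)}
  through step 1 (move(bay,dock)): drop {at(dock)}, keep {key_at(k3,bay), open(d_dock_bay), open(d_store_dock)}, require {at(bay), open(d_dock_bay)}
    → {at(bay), key_at(k3,bay), open(d_dock_bay), open(d_store_dock)}

== RESULT ==
["at(bay)", "key_at(k3,bay)", "open(d_dock_bay)", "open(d_store_dock)"]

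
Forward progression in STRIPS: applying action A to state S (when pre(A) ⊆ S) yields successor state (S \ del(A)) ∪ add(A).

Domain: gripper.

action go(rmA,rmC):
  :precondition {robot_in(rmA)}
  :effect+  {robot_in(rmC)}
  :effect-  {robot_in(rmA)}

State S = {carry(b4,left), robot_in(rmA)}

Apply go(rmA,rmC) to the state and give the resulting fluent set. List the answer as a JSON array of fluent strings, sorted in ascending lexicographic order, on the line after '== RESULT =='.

Progress:
  pre ⊆ S: {robot_in(rmA)} ⊆ S  — applicable
  S \ del = {carry(b4,left)}
  ∪ add   = {carry(b4,left), robot_in(rmC)}

== RESULT ==
["carry(b4,left)", "robot_in(rmC)"]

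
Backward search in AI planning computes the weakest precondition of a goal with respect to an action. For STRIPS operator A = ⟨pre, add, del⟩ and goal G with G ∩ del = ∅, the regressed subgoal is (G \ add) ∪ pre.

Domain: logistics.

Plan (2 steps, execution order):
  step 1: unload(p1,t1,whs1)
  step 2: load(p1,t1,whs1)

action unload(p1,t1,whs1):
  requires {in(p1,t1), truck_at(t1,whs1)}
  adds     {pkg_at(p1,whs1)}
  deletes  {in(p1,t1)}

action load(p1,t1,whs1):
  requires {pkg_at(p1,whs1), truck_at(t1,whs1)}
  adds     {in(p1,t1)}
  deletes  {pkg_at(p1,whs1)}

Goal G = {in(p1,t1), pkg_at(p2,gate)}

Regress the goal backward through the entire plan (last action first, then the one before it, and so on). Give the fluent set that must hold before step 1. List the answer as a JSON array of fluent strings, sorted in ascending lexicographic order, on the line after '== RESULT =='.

Regress step by step:
  through step 2 (load(p1,t1,whs1)): drop {in(p1,t1)}, keep {pkg_at(p2,gate)}, require {pkg_at(p1,whs1), truck_at(t1,whs1)}
    → {pkg_at(p1,whs1), pkg_at(p2,gate), truck_at(t1,whs1)}
  through step 1 (unload(p1,t1,whs1)): drop {pkg_at(p1,whs1)}, keep {pkg_at(p2,gate), truck_at(t1,whs1)}, require {in(p1,t1), truck_at(t1,whs1)}
    → {in(p1,t1), pkg_at(p2,gate), truck_at(t1,whs1)}

== RESULT ==
["in(p1,t1)", "pkg_at(p2,gate)", "truck_at(t1,whs1)"]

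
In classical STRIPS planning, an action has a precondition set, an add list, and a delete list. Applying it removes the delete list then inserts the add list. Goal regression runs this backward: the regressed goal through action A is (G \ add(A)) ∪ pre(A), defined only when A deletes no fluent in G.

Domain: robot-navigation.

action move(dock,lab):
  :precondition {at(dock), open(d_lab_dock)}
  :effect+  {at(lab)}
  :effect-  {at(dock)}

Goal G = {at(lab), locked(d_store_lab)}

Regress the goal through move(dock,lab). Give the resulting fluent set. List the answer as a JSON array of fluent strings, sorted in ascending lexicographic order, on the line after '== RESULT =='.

Compute (G \ add) ∪ pre:
  G ∩ del = {}  (empty — regression defined)
  G \ add = {at(lab), locked(d_store_lab)} \ {at(lab)} = {locked(d_store_lab)}
  ∪ pre   = {locked(d_store_lab)} ∪ {at(dock), open(d_lab_dock)}
          = {at(dock), locked(d_store_lab), open(d_lab_dock)}

== RESULT ==
["at(dock)", "locked(d_store_lab)", "open(d_lab_dock)"]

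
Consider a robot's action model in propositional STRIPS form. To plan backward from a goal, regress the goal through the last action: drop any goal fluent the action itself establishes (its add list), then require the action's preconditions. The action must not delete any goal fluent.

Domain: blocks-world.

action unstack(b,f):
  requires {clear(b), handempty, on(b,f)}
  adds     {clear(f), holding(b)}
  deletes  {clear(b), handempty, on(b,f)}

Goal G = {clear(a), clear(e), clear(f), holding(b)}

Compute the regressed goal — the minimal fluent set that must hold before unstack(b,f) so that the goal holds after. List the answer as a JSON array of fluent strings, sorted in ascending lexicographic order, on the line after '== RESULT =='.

Regress:
  G ∩ del = {}  (empty — regression defined)
  G \ add = {clear(a), clear(e), clear(f), holding(b)} \ {clear(f), holding(b)} = {clear(a), clear(e)}
  ∪ pre   = {clear(a), clear(e)} ∪ {clear(b), handempty, on(b,f)}
          = {clear(a), clear(b), clear(e), handempty, on(b,f)}

== RESULT ==
["clear(a)", "clear(b)", "clear(e)", "handempty", "on(b,f)"]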